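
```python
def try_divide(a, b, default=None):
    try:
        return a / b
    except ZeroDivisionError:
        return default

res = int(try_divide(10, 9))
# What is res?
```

Step-by-step execution trace:
1. `try_divide(10, 9)` enters try: `return 10 / 9` → returns 1.1111111111111112. No exception raised.
2. `except ZeroDivisionError` is skipped.
3. `int(1.1111111111111112)` → 1 → res = 1.
Result: 1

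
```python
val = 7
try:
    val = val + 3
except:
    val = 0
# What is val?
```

Step-by-step execution trace:
1. val starts at 7.
2. try: `val = val + 3` → val = 10. No exception raised.
3. `except` is skipped.
Result: 10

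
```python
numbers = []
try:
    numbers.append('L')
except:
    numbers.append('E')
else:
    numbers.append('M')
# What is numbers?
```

Step-by-step execution trace:
1. try: `numbers.append('L')` → numbers = ['L']. No exception raised.
2. `except` is skipped.
3. `else` runs (try completed without exception): `numbers.append('M')` → numbers = ['L', 'M'].
Result: ['L', 'M']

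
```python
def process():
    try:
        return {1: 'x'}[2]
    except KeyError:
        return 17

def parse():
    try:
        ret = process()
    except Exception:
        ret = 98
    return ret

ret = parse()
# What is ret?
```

Step-by-step execution trace:
1. `parse()` calls `process()`.
2. In process: `{1: 'x'}[2]` raises KeyError; `except KeyError` catches it → returns 17.
3. In parse: `ret = process()` → ret = 17. No exception reaches parse.
4. `except Exception` is skipped; parse returns 17.
5. ret = 17.
Result: 17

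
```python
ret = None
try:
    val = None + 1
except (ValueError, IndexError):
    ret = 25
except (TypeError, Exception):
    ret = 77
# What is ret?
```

Step-by-step execution trace:
1. `val = None + 1` raises TypeError.
2. `except (ValueError, IndexError)` does not match TypeError; skipped.
3. `except (TypeError, Exception)` matches (TypeError is in the tuple) → ret = 77.
Result: 77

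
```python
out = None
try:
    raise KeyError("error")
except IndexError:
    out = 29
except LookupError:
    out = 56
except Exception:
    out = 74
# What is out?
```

Step-by-step execution trace:
1. `raise KeyError(...)` raises KeyError.
2. `except IndexError` does not match (KeyError is not a subclass of IndexError); skipped.
3. `except LookupError` matches (KeyError is a subclass of LookupError) → out = 56.
4. `except Exception` is not reached.
Result: 56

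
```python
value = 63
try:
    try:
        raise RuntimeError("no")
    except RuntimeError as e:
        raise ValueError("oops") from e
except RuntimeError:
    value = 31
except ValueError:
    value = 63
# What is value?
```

Step-by-step execution trace:
1. Inner try raises RuntimeError; inner `except RuntimeError as e` catches it.
2. `raise ValueError(...) from e` raises ValueError (RuntimeError is attached as __cause__, but only ValueError is active).
3. Outer `except RuntimeError` does not match ValueError; skipped.
4. Outer `except ValueError` matches → value = 63.
Result: 63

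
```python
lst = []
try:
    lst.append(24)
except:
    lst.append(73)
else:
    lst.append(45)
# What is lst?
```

Step-by-step execution trace:
1. try: `lst.append(24)` → lst = [24]. No exception raised.
2. `except` is skipped.
3. `else` runs (try completed without exception): `lst.append(45)` → lst = [24, 45].
Result: [24, 45]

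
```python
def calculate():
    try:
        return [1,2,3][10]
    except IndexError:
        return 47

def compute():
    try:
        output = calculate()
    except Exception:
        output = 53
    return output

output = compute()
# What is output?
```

Step-by-step execution trace:
1. `compute()` calls `calculate()`.
2. In calculate: `[1,2,3][10]` raises IndexError; `except IndexError` catches it → returns 47.
3. In compute: `output = calculate()` → output = 47. No exception reaches compute.
4. `except Exception` is skipped; compute returns 47.
5. output = 47.
Result: 47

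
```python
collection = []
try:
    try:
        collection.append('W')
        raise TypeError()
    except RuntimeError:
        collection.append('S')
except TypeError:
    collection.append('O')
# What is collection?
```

Step-by-step execution trace:
1. Inner try: `collection.append('W')` → collection = ['W'].
2. `raise TypeError()` raises TypeError.
3. Inner `except RuntimeError` does not match TypeError; exception propagates to outer try.
4. Outer `except TypeError` matches → `collection.append('O')` → collection = ['W', 'O'].
Result: ['W', 'O']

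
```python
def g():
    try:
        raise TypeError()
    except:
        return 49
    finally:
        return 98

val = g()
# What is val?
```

Step-by-step execution trace:
1. `g()` enters try: `raise TypeError()` raises TypeError.
2. bare `except` matches → `return 49` sets pending return value 49.
3. Before returning, `finally: return 98` runs and overrides the pending return.
4. g() returns 98 → val = 98.
Result: 98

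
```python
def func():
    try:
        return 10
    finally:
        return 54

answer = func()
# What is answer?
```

Step-by-step execution trace:
1. `func()` enters try: `return 10` sets pending return value 10.
2. Before returning, `finally: return 54` runs and overrides the pending return.
3. func() returns 54 → answer = 54.
Result: 54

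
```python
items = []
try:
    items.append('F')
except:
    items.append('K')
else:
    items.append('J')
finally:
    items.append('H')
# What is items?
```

Step-by-step execution trace:
1. try: `items.append('F')` → items = ['F']. No exception raised.
2. `except` is skipped.
3. `else` runs: `items.append('J')` → items = ['F', 'J'].
4. `finally` always runs: `items.append('H')` → items = ['F', 'J', 'H'].
Result: ['F', 'J', 'H']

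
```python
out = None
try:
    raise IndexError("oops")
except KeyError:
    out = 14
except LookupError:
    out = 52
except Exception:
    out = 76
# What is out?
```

Step-by-step execution trace:
1. `raise IndexError(...)` raises IndexError.
2. `except KeyError` does not match (IndexError is not a subclass of KeyError); skipped.
3. `except LookupError` matches (IndexError is a subclass of LookupError) → out = 52.
4. `except Exception` is not reached.
Result: 52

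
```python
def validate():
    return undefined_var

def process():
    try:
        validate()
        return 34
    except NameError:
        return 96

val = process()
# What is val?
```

Step-by-step execution trace:
1. `process()` calls `validate()`.
2. `validate()` evaluates `undefined_var`, which raises NameError; it propagates to the caller.
3. `return 34` is not reached.
4. `except NameError` in process matches → returns 96.
5. val = 96.
Result: 96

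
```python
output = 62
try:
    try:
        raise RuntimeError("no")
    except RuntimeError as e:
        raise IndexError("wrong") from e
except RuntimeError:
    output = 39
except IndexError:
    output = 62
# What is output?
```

Step-by-step execution trace:
1. Inner try raises RuntimeError; inner `except RuntimeError as e` catches it.
2. `raise IndexError(...) from e` raises IndexError (RuntimeError is attached as __cause__, but only IndexError is active).
3. Outer `except RuntimeError` does not match IndexError; skipped.
4. Outer `except IndexError` matches → output = 62.
Result: 62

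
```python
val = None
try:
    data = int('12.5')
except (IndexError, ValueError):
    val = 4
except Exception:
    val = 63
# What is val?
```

Step-by-step execution trace:
1. `data = int('12.5')` raises ValueError.
2. `except (IndexError, ValueError)` matches (ValueError is in the tuple) → val = 4.
3. `except Exception` is not reached.
Result: 4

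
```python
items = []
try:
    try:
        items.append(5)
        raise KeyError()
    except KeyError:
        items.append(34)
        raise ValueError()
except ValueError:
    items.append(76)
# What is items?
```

Step-by-step execution trace:
1. Inner try: `items.append(5)` → items = [5].
2. `raise KeyError()` raises KeyError.
3. Inner `except KeyError` matches → `items.append(34)` → items = [5, 34].
4. `raise ValueError()` raises ValueError; propagates to outer try.
5. Outer `except ValueError` matches → `items.append(76)` → items = [5, 34, 76].
Result: [5, 34, 76]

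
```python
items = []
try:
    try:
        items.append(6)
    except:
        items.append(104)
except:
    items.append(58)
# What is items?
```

Step-by-step execution trace:
1. Inner try: `items.append(6)` → items = [6]. No exception raised.
2. Inner `except` is skipped.
3. Inner try completes normally; outer `except` is skipped.
Result: [6]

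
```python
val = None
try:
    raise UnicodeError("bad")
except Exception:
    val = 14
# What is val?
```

Step-by-step execution trace:
1. `raise UnicodeError(...)` raises UnicodeError.
2. `except Exception` matches (UnicodeError is a subclass of Exception) → val = 14.
Result: 14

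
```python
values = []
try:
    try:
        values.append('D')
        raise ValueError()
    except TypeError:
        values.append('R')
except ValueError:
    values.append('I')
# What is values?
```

Step-by-step execution trace:
1. Inner try: `values.append('D')` → values = ['D'].
2. `raise ValueError()` raises ValueError.
3. Inner `except TypeError` does not match ValueError; exception propagates to outer try.
4. Outer `except ValueError` matches → `values.append('I')` → values = ['D', 'I'].
Result: ['D', 'I']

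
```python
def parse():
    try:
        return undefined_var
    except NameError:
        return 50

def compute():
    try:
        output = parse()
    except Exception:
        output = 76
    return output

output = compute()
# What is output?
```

Step-by-step execution trace:
1. `compute()` calls `parse()`.
2. In parse: `undefined_var` raises NameError; `except NameError` catches it → returns 50.
3. In compute: `output = parse()` → output = 50. No exception reaches compute.
4. `except Exception` is skipped; compute returns 50.
5. output = 50.
Result: 50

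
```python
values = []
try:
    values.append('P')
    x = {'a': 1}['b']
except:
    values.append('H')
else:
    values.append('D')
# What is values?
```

Step-by-step execution trace:
1. try: `values.append('P')` → values = ['P'].
2. `x = {'a': 1}['b']` raises KeyError.
3. bare `except` matches → `values.append('H')` → values = ['P', 'H'].
4. `else` is skipped (an exception was raised).
Result: ['P', 'H']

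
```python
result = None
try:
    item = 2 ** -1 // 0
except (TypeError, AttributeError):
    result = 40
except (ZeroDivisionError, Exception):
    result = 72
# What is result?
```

Step-by-step execution trace:
1. `item = 2 ** -1 // 0` raises ZeroDivisionError.
2. `except (TypeError, AttributeError)` does not match ZeroDivisionError; skipped.
3. `except (ZeroDivisionError, Exception)` matches (ZeroDivisionError is in the tuple) → result = 72.
Result: 72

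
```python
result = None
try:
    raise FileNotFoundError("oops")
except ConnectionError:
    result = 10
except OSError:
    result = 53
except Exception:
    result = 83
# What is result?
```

Step-by-step execution trace:
1. `raise FileNotFoundError(...)` raises FileNotFoundError.
2. `except ConnectionError` does not match (FileNotFoundError is not a subclass of ConnectionError); skipped.
3. `except OSError` matches (FileNotFoundError is a subclass of OSError) → result = 53.
4. `except Exception` is not reached.
Result: 53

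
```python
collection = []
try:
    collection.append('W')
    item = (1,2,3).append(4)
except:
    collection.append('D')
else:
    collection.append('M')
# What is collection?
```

Step-by-step execution trace:
1. try: `collection.append('W')` → collection = ['W'].
2. `item = (1,2,3).append(4)` raises AttributeError.
3. bare `except` matches → `collection.append('D')` → collection = ['W', 'D'].
4. `else` is skipped (an exception was raised).
Result: ['W', 'D']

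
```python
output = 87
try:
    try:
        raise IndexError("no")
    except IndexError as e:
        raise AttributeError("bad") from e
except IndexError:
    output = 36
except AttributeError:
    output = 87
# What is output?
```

Step-by-step execution trace:
1. Inner try raises IndexError; inner `except IndexError as e` catches it.
2. `raise AttributeError(...) from e` raises AttributeError (IndexError is attached as __cause__, but only AttributeError is active).
3. Outer `except IndexError` does not match AttributeError; skipped.
4. Outer `except AttributeError` matches → output = 87.
Result: 87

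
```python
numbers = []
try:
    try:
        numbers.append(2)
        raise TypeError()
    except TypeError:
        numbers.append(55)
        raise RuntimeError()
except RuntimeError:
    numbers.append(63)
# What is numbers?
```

Step-by-step execution trace:
1. Inner try: `numbers.append(2)` → numbers = [2].
2. `raise TypeError()` raises TypeError.
3. Inner `except TypeError` matches → `numbers.append(55)` → numbers = [2, 55].
4. `raise RuntimeError()` raises RuntimeError; propagates to outer try.
5. Outer `except RuntimeError` matches → `numbers.append(63)` → numbers = [2, 55, 63].
Result: [2, 55, 63]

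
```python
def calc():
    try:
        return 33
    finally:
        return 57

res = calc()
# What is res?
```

Step-by-step execution trace:
1. `calc()` enters try: `return 33` sets pending return value 33.
2. Before returning, `finally: return 57` runs and overrides the pending return.
3. calc() returns 57 → res = 57.
Result: 57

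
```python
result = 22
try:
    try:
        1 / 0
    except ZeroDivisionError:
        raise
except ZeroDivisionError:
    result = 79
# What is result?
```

Step-by-step execution trace:
1. Inner try: `1 / 0` raises ZeroDivisionError.
2. Inner `except ZeroDivisionError` matches; bare `raise` re-raises the same ZeroDivisionError.
3. Outer `except ZeroDivisionError` matches → result = 79.
Result: 79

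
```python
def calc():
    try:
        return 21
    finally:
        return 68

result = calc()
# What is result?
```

Step-by-step execution trace:
1. `calc()` enters try: `return 21` sets pending return value 21.
2. Before returning, `finally: return 68` runs and overrides the pending return.
3. calc() returns 68 → result = 68.
Result: 68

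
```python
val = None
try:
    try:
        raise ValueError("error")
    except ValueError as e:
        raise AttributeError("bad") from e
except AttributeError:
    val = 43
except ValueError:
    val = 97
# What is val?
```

Step-by-step execution trace:
1. Inner try raises ValueError; inner `except ValueError as e` catches it.
2. `raise AttributeError(...) from e` raises AttributeError (ValueError is attached as __cause__, but only AttributeError is active).
3. Outer `except AttributeError` matches → val = 43.
4. `except ValueError` is not reached.
Result: 43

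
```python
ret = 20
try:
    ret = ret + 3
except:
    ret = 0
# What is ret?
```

Step-by-step execution trace:
1. ret starts at 20.
2. try: `ret = ret + 3` → ret = 23. No exception raised.
3. `except` is skipped.
Result: 23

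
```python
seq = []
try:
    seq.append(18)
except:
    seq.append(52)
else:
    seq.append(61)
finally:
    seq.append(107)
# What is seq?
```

Step-by-step execution trace:
1. try: `seq.append(18)` → seq = [18]. No exception raised.
2. `except` is skipped.
3. `else` runs: `seq.append(61)` → seq = [18, 61].
4. `finally` always runs: `seq.append(107)` → seq = [18, 61, 107].
Result: [18, 61, 107]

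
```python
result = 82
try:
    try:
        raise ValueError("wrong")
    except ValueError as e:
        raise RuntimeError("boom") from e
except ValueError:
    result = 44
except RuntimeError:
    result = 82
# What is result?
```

Step-by-step execution trace:
1. Inner try raises ValueError; inner `except ValueError as e` catches it.
2. `raise RuntimeError(...) from e` raises RuntimeError (ValueError is attached as __cause__, but only RuntimeError is active).
3. Outer `except ValueError` does not match RuntimeError; skipped.
4. Outer `except RuntimeError` matches → result = 82.
Result: 82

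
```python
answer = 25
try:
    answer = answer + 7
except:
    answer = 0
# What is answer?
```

Step-by-step execution trace:
1. answer starts at 25.
2. try: `answer = answer + 7` → answer = 32. No exception raised.
3. `except` is skipped.
Result: 32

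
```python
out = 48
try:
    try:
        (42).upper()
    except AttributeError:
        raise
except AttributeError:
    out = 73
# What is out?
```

Step-by-step execution trace:
1. Inner try: `(42).upper()` raises AttributeError.
2. Inner `except AttributeError` matches; bare `raise` re-raises the same AttributeError.
3. Outer `except AttributeError` matches → out = 73.
Result: 73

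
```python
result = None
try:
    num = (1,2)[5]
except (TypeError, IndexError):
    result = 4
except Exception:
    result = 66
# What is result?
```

Step-by-step execution trace:
1. `num = (1,2)[5]` raises IndexError.
2. `except (TypeError, IndexError)` matches (IndexError is in the tuple) → result = 4.
3. `except Exception` is not reached.
Result: 4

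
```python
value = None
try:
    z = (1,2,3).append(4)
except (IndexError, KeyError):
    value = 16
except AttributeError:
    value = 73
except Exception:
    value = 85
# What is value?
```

Step-by-step execution trace:
1. `z = (1,2,3).append(4)` raises AttributeError.
2. `except (IndexError, KeyError)` does not match AttributeError; skipped.
3. `except AttributeError` matches (exact type match) → value = 73.
4. `except Exception` is not reached.
Result: 73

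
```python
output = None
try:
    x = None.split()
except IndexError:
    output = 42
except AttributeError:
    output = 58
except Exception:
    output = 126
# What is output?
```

Step-by-step execution trace:
1. `x = None.split()` raises AttributeError.
2. `except IndexError` does not match AttributeError; skipped.
3. `except AttributeError` matches → output = 58.
4. Remaining except clauses are skipped.
Result: 58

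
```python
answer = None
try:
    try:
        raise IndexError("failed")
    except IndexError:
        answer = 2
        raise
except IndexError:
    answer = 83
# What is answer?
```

Step-by-step execution trace:
1. Inner try: `raise IndexError("failed")` raises IndexError.
2. Inner `except IndexError` matches → answer = 2.
3. bare `raise` re-raises the same IndexError.
4. Outer `except IndexError` matches → answer = 83.
Result: 83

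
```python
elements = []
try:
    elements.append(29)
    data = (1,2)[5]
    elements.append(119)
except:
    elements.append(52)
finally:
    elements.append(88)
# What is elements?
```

Step-by-step execution trace:
1. try: `elements.append(29)` → elements = [29].
2. `data = (1,2)[5]` raises IndexError; `elements.append(119)` is not reached.
3. bare `except` matches → `elements.append(52)` → elements = [29, 52].
4. finally always runs: `elements.append(88)` → elements = [29, 52, 88].
Result: [29, 52, 88]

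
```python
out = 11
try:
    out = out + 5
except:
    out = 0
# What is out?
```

Step-by-step execution trace:
1. out starts at 11.
2. try: `out = out + 5` → out = 16. No exception raised.
3. `except` is skipped.
Result: 16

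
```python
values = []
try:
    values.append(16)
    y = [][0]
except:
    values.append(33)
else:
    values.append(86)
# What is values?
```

Step-by-step execution trace:
1. try: `values.append(16)` → values = [16].
2. `y = [][0]` raises IndexError.
3. bare `except` matches → `values.append(33)` → values = [16, 33].
4. `else` is skipped (an exception was raised).
Result: [16, 33]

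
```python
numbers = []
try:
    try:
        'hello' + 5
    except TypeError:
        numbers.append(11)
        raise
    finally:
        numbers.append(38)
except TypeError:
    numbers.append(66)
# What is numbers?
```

Step-by-step execution trace:
1. Inner try: `'hello' + 5` raises TypeError.
2. Inner `except TypeError` matches → `numbers.append(11)` → numbers = [11].
3. bare `raise` re-raises TypeError.
4. Inner `finally` runs during unwinding: `numbers.append(38)` → numbers = [11, 38].
5. Outer `except TypeError` matches → `numbers.append(66)` → numbers = [11, 38, 66].
Result: [11, 38, 66]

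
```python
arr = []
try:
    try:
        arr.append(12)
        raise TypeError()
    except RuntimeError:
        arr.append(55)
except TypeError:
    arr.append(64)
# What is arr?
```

Step-by-step execution trace:
1. Inner try: `arr.append(12)` → arr = [12].
2. `raise TypeError()` raises TypeError.
3. Inner `except RuntimeError` does not match TypeError; exception propagates to outer try.
4. Outer `except TypeError` matches → `arr.append(64)` → arr = [12, 64].
Result: [12, 64]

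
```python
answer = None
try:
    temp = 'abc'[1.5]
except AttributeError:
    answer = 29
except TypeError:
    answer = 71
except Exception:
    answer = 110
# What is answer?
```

Step-by-step execution trace:
1. `temp = 'abc'[1.5]` raises TypeError.
2. `except AttributeError` does not match TypeError; skipped.
3. `except TypeError` matches → answer = 71.
4. Remaining except clauses are skipped.
Result: 71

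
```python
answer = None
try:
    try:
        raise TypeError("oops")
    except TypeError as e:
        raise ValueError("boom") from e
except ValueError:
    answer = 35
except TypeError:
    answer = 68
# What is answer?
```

Step-by-step execution trace:
1. Inner try raises TypeError; inner `except TypeError as e` catches it.
2. `raise ValueError(...) from e` raises ValueError (TypeError is attached as __cause__, but only ValueError is active).
3. Outer `except ValueError` matches → answer = 35.
4. `except TypeError` is not reached.
Result: 35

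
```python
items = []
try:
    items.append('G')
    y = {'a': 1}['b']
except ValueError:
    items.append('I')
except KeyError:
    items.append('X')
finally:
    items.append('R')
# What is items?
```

Step-by-step execution trace:
1. try: `items.append('G')` → items = ['G'].
2. `y = {'a': 1}['b']` raises KeyError.
3. `except ValueError` does not match KeyError; skipped.
4. `except KeyError` matches → `items.append('X')` → items = ['G', 'X'].
5. finally always runs: `items.append('R')` → items = ['G', 'X', 'R'].
Result: ['G', 'X', 'R']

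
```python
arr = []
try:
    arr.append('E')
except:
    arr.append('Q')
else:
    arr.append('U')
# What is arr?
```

Step-by-step execution trace:
1. try: `arr.append('E')` → arr = ['E']. No exception raised.
2. `except` is skipped.
3. `else` runs (try completed without exception): `arr.append('U')` → arr = ['E', 'U'].
Result: ['E', 'U']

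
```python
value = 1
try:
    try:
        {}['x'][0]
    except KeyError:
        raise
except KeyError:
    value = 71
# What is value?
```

Step-by-step execution trace:
1. Inner try: `{}['x'][0]` raises KeyError.
2. Inner `except KeyError` matches; bare `raise` re-raises the same KeyError.
3. Outer `except KeyError` matches → value = 71.
Result: 71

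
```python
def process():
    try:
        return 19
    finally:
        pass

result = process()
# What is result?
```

Step-by-step execution trace:
1. `process()` enters try: `return 19` sets pending return value 19.
2. Before returning, `finally: pass` runs (no effect).
3. process() returns 19 → result = 19.
Result: 19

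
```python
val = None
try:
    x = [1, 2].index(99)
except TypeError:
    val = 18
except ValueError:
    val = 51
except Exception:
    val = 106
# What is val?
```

Step-by-step execution trace:
1. `x = [1, 2].index(99)` raises ValueError.
2. `except TypeError` does not match ValueError; skipped.
3. `except ValueError` matches → val = 51.
4. Remaining except clauses are skipped.
Result: 51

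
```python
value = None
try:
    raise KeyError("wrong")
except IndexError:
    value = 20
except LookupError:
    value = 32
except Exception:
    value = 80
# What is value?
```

Step-by-step execution trace:
1. `raise KeyError(...)` raises KeyError.
2. `except IndexError` does not match (KeyError is not a subclass of IndexError); skipped.
3. `except LookupError` matches (KeyError is a subclass of LookupError) → value = 32.
4. `except Exception` is not reached.
Result: 32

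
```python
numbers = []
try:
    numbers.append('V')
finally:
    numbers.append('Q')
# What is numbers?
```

Step-by-step execution trace:
1. try: `numbers.append('V')` → numbers = ['V'].
2. The try body completes without raising.
3. finally always runs: `numbers.append('Q')` → numbers = ['V', 'Q'].
Result: ['V', 'Q']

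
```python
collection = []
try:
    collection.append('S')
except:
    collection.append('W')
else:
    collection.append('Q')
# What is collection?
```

Step-by-step execution trace:
1. try: `collection.append('S')` → collection = ['S']. No exception raised.
2. `except` is skipped.
3. `else` runs (try completed without exception): `collection.append('Q')` → collection = ['S', 'Q'].
Result: ['S', 'Q']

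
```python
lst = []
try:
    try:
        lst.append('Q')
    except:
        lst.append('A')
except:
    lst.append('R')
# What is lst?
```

Step-by-step execution trace:
1. Inner try: `lst.append('Q')` → lst = ['Q']. No exception raised.
2. Inner `except` is skipped.
3. Inner try completes normally; outer `except` is skipped.
Result: ['Q']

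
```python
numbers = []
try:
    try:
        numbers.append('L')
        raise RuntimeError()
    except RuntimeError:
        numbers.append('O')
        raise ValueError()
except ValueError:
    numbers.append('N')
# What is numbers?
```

Step-by-step execution trace:
1. Inner try: `numbers.append('L')` → numbers = ['L'].
2. `raise RuntimeError()` raises RuntimeError.
3. Inner `except RuntimeError` matches → `numbers.append('O')` → numbers = ['L', 'O'].
4. `raise ValueError()` raises ValueError; propagates to outer try.
5. Outer `except ValueError` matches → `numbers.append('N')` → numbers = ['L', 'O', 'N'].
Result: ['L', 'O', 'N']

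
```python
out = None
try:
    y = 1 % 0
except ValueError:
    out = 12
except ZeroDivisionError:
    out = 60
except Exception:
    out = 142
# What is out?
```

Step-by-step execution trace:
1. `y = 1 % 0` raises ZeroDivisionError.
2. `except ValueError` does not match ZeroDivisionError; skipped.
3. `except ZeroDivisionError` matches → out = 60.
4. Remaining except clauses are skipped.
Result: 60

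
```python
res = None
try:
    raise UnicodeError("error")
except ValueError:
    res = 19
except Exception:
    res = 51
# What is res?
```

Step-by-step execution trace:
1. `raise UnicodeError(...)` raises UnicodeError.
2. `except ValueError` matches (UnicodeError is a subclass of ValueError) → res = 19.
3. `except Exception` is not reached.
Result: 19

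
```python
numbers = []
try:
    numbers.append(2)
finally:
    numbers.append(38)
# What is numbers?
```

Step-by-step execution trace:
1. try: `numbers.append(2)` → numbers = [2].
2. The try body completes without raising.
3. finally always runs: `numbers.append(38)` → numbers = [2, 38].
Result: [2, 38]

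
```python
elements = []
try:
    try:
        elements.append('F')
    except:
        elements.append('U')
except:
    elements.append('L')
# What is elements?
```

Step-by-step execution trace:
1. Inner try: `elements.append('F')` → elements = ['F']. No exception raised.
2. Inner `except` is skipped.
3. Inner try completes normally; outer `except` is skipped.
Result: ['F']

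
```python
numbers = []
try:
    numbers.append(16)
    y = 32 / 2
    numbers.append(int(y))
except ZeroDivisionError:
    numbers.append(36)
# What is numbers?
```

Step-by-step execution trace:
1. try: `numbers.append(16)` → numbers = [16].
2. `y = 32 / 2` → y = 16.0. No exception raised.
3. `numbers.append(int(y))` → numbers = [16, 16].
4. `except ZeroDivisionError` is skipped (no exception was raised).
Result: [16, 16]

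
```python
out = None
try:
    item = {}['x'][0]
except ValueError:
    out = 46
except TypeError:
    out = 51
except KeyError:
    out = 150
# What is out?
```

Step-by-step execution trace:
1. `item = {}['x'][0]` raises KeyError.
2. `except ValueError` does not match KeyError; skipped.
3. `except TypeError` does not match KeyError; skipped.
4. `except KeyError` matches → out = 150.
Result: 150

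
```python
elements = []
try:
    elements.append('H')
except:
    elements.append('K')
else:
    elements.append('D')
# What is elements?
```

Step-by-step execution trace:
1. try: `elements.append('H')` → elements = ['H']. No exception raised.
2. `except` is skipped.
3. `else` runs (try completed without exception): `elements.append('D')` → elements = ['H', 'D'].
Result: ['H', 'D']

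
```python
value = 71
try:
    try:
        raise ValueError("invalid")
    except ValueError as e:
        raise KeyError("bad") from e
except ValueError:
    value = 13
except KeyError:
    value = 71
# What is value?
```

Step-by-step execution trace:
1. Inner try raises ValueError; inner `except ValueError as e` catches it.
2. `raise KeyError(...) from e` raises KeyError (ValueError is attached as __cause__, but only KeyError is active).
3. Outer `except ValueError` does not match KeyError; skipped.
4. Outer `except KeyError` matches → value = 71.
Result: 71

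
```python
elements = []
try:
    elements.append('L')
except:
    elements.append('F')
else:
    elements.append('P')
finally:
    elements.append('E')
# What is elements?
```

Step-by-step execution trace:
1. try: `elements.append('L')` → elements = ['L']. No exception raised.
2. `except` is skipped.
3. `else` runs: `elements.append('P')` → elements = ['L', 'P'].
4. `finally` always runs: `elements.append('E')` → elements = ['L', 'P', 'E'].
Result: ['L', 'P', 'E']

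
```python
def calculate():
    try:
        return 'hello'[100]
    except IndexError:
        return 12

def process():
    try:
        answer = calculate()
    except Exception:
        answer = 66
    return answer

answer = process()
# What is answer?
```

Step-by-step execution trace:
1. `process()` calls `calculate()`.
2. In calculate: `'hello'[100]` raises IndexError; `except IndexError` catches it → returns 12.
3. In process: `answer = calculate()` → answer = 12. No exception reaches process.
4. `except Exception` is skipped; process returns 12.
5. answer = 12.
Result: 12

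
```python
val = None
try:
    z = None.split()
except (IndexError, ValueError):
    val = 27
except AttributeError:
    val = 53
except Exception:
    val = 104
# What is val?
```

Step-by-step execution trace:
1. `z = None.split()` raises AttributeError.
2. `except (IndexError, ValueError)` does not match AttributeError; skipped.
3. `except AttributeError` matches (exact type match) → val = 53.
4. `except Exception` is not reached.
Result: 53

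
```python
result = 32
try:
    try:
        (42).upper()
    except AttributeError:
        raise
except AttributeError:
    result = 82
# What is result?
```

Step-by-step execution trace:
1. Inner try: `(42).upper()` raises AttributeError.
2. Inner `except AttributeError` matches; bare `raise` re-raises the same AttributeError.
3. Outer `except AttributeError` matches → result = 82.
Result: 82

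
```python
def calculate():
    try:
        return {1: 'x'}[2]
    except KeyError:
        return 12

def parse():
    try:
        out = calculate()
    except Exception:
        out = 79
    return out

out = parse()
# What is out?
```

Step-by-step execution trace:
1. `parse()` calls `calculate()`.
2. In calculate: `{1: 'x'}[2]` raises KeyError; `except KeyError` catches it → returns 12.
3. In parse: `out = calculate()` → out = 12. No exception reaches parse.
4. `except Exception` is skipped; parse returns 12.
5. out = 12.
Result: 12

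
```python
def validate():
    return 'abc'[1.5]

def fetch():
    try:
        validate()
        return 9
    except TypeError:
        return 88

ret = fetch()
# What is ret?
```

Step-by-step execution trace:
1. `fetch()` calls `validate()`.
2. `validate()` evaluates `'abc'[1.5]`, which raises TypeError; it propagates to the caller.
3. `return 9` is not reached.
4. `except TypeError` in fetch matches → returns 88.
5. ret = 88.
Result: 88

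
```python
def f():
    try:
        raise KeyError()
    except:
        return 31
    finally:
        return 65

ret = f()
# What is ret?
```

Step-by-step execution trace:
1. `f()` enters try: `raise KeyError()` raises KeyError.
2. bare `except` matches → `return 31` sets pending return value 31.
3. Before returning, `finally: return 65` runs and overrides the pending return.
4. f() returns 65 → ret = 65.
Result: 65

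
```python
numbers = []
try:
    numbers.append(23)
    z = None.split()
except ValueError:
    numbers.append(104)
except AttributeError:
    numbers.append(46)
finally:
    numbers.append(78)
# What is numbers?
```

Step-by-step execution trace:
1. try: `numbers.append(23)` → numbers = [23].
2. `z = None.split()` raises AttributeError.
3. `except ValueError` does not match AttributeError; skipped.
4. `except AttributeError` matches → `numbers.append(46)` → numbers = [23, 46].
5. finally always runs: `numbers.append(78)` → numbers = [23, 46, 78].
Result: [23, 46, 78]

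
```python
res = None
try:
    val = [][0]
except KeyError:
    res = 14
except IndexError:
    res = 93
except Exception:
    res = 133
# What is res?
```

Step-by-step execution trace:
1. `val = [][0]` raises IndexError.
2. `except KeyError` does not match IndexError; skipped.
3. `except IndexError` matches → res = 93.
4. Remaining except clauses are skipped.
Result: 93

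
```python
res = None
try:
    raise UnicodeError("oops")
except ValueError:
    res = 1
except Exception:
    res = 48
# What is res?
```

Step-by-step execution trace:
1. `raise UnicodeError(...)` raises UnicodeError.
2. `except ValueError` matches (UnicodeError is a subclass of ValueError) → res = 1.
3. `except Exception` is not reached.
Result: 1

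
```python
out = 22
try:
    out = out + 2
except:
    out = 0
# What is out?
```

Step-by-step execution trace:
1. out starts at 22.
2. try: `out = out + 2` → out = 24. No exception raised.
3. `except` is skipped.
Result: 24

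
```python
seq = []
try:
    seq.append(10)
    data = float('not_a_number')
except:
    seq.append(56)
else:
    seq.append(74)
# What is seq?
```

Step-by-step execution trace:
1. try: `seq.append(10)` → seq = [10].
2. `data = float('not_a_number')` raises ValueError.
3. bare `except` matches → `seq.append(56)` → seq = [10, 56].
4. `else` is skipped (an exception was raised).
Result: [10, 56]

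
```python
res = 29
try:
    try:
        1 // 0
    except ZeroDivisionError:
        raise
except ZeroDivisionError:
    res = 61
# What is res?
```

Step-by-step execution trace:
1. Inner try: `1 // 0` raises ZeroDivisionError.
2. Inner `except ZeroDivisionError` matches; bare `raise` re-raises the same ZeroDivisionError.
3. Outer `except ZeroDivisionError` matches → res = 61.
Result: 61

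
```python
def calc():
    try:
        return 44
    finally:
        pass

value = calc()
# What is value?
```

Step-by-step execution trace:
1. `calc()` enters try: `return 44` sets pending return value 44.
2. Before returning, `finally: pass` runs (no effect).
3. calc() returns 44 → value = 44.
Result: 44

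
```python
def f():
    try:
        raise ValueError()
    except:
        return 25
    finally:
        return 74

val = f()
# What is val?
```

Step-by-step execution trace:
1. `f()` enters try: `raise ValueError()` raises ValueError.
2. bare `except` matches → `return 25` sets pending return value 25.
3. Before returning, `finally: return 74` runs and overrides the pending return.
4. f() returns 74 → val = 74.
Result: 74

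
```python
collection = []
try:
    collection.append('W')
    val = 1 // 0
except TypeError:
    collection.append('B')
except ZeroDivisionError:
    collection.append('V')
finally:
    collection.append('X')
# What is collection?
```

Step-by-step execution trace:
1. try: `collection.append('W')` → collection = ['W'].
2. `val = 1 // 0` raises ZeroDivisionError.
3. `except TypeError` does not match ZeroDivisionError; skipped.
4. `except ZeroDivisionError` matches → `collection.append('V')` → collection = ['W', 'V'].
5. finally always runs: `collection.append('X')` → collection = ['W', 'V', 'X'].
Result: ['W', 'V', 'X']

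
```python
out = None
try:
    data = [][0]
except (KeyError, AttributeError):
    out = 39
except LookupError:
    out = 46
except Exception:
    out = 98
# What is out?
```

Step-by-step execution trace:
1. `data = [][0]` raises IndexError.
2. `except (KeyError, AttributeError)` does not match IndexError; skipped.
3. `except LookupError` matches (IndexError is a subclass of LookupError) → out = 46.
4. `except Exception` is not reached.
Result: 46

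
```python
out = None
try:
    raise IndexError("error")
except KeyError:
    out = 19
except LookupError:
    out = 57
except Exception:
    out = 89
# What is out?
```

Step-by-step execution trace:
1. `raise IndexError(...)` raises IndexError.
2. `except KeyError` does not match (IndexError is not a subclass of KeyError); skipped.
3. `except LookupError` matches (IndexError is a subclass of LookupError) → out = 57.
4. `except Exception` is not reached.
Result: 57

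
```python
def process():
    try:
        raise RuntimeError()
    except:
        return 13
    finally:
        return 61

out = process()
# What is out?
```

Step-by-step execution trace:
1. `process()` enters try: `raise RuntimeError()` raises RuntimeError.
2. bare `except` matches → `return 13` sets pending return value 13.
3. Before returning, `finally: return 61` runs and overrides the pending return.
4. process() returns 61 → out = 61.
Result: 61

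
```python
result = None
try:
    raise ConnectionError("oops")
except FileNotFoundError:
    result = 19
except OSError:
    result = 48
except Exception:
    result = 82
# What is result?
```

Step-by-step execution trace:
1. `raise ConnectionError(...)` raises ConnectionError.
2. `except FileNotFoundError` does not match (ConnectionError is not a subclass of FileNotFoundError); skipped.
3. `except OSError` matches (ConnectionError is a subclass of OSError) → result = 48.
4. `except Exception` is not reached.
Result: 48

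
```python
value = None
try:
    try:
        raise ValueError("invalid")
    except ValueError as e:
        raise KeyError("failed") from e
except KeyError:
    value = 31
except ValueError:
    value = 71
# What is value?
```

Step-by-step execution trace:
1. Inner try raises ValueError; inner `except ValueError as e` catches it.
2. `raise KeyError(...) from e` raises KeyError (ValueError is attached as __cause__, but only KeyError is active).
3. Outer `except KeyError` matches → value = 31.
4. `except ValueError` is not reached.
Result: 31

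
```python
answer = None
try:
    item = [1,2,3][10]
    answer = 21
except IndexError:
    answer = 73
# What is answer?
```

Step-by-step execution trace:
1. `item = [1,2,3][10]` raises IndexError.
2. `answer = 21` is not reached.
3. `except IndexError` matches → answer = 73.
Result: 73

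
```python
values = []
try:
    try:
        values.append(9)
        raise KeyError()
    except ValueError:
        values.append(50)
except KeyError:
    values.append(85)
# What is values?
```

Step-by-step execution trace:
1. Inner try: `values.append(9)` → values = [9].
2. `raise KeyError()` raises KeyError.
3. Inner `except ValueError` does not match KeyError; exception propagates to outer try.
4. Outer `except KeyError` matches → `values.append(85)` → values = [9, 85].
Result: [9, 85]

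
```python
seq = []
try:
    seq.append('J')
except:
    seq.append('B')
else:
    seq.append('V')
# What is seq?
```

Step-by-step execution trace:
1. try: `seq.append('J')` → seq = ['J']. No exception raised.
2. `except` is skipped.
3. `else` runs (try completed without exception): `seq.append('V')` → seq = ['J', 'V'].
Result: ['J', 'V']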